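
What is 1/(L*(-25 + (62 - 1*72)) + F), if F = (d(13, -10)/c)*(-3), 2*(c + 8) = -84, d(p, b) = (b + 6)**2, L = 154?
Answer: -25/134726 ≈ -0.00018556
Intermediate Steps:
d(p, b) = (6 + b)**2
c = -50 (c = -8 + (1/2)*(-84) = -8 - 42 = -50)
F = 24/25 (F = ((6 - 10)**2/(-50))*(-3) = ((-4)**2*(-1/50))*(-3) = (16*(-1/50))*(-3) = -8/25*(-3) = 24/25 ≈ 0.96000)
1/(L*(-25 + (62 - 1*72)) + F) = 1/(154*(-25 + (62 - 1*72)) + 24/25) = 1/(154*(-25 + (62 - 72)) + 24/25) = 1/(154*(-25 - 10) + 24/25) = 1/(154*(-35) + 24/25) = 1/(-5390 + 24/25) = 1/(-134726/25) = -25/134726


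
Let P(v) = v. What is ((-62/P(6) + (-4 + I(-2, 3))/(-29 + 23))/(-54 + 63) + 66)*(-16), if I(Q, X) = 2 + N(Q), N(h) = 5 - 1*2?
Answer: -3112/3 ≈ -1037.3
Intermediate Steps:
N(h) = 3 (N(h) = 5 - 2 = 3)
I(Q, X) = 5 (I(Q, X) = 2 + 3 = 5)
((-62/P(6) + (-4 + I(-2, 3))/(-29 + 23))/(-54 + 63) + 66)*(-16) = ((-62/6 + (-4 + 5)/(-29 + 23))/(-54 + 63) + 66)*(-16) = ((-62*⅙ + 1/(-6))/9 + 66)*(-16) = ((-31/3 + 1*(-⅙))*(⅑) + 66)*(-16) = ((-31/3 - ⅙)*(⅑) + 66)*(-16) = (-21/2*⅑ + 66)*(-16) = (-7/6 + 66)*(-16) = (389/6)*(-16) = -3112/3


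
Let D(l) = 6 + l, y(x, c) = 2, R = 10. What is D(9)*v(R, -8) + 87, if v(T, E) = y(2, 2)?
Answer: 117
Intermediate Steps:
v(T, E) = 2
D(9)*v(R, -8) + 87 = (6 + 9)*2 + 87 = 15*2 + 87 = 30 + 87 = 117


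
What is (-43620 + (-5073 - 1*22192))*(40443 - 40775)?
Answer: 23533820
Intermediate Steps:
(-43620 + (-5073 - 1*22192))*(40443 - 40775) = (-43620 + (-5073 - 22192))*(-332) = (-43620 - 27265)*(-332) = -70885*(-332) = 23533820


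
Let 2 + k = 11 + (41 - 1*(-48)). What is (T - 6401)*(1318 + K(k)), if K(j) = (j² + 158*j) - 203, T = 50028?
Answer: 1143158281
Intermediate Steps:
k = 98 (k = -2 + (11 + (41 - 1*(-48))) = -2 + (11 + (41 + 48)) = -2 + (11 + 89) = -2 + 100 = 98)
K(j) = -203 + j² + 158*j
(T - 6401)*(1318 + K(k)) = (50028 - 6401)*(1318 + (-203 + 98² + 158*98)) = 43627*(1318 + (-203 + 9604 + 15484)) = 43627*(1318 + 24885) = 43627*26203 = 1143158281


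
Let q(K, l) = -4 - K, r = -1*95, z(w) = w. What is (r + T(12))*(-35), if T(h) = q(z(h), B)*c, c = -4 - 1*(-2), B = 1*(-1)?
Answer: 2205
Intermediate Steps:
B = -1
r = -95
c = -2 (c = -4 + 2 = -2)
T(h) = 8 + 2*h (T(h) = (-4 - h)*(-2) = 8 + 2*h)
(r + T(12))*(-35) = (-95 + (8 + 2*12))*(-35) = (-95 + (8 + 24))*(-35) = (-95 + 32)*(-35) = -63*(-35) = 2205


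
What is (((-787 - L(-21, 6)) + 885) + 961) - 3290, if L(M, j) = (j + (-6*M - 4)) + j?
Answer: -2365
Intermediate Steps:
L(M, j) = -4 - 6*M + 2*j (L(M, j) = (j + (-4 - 6*M)) + j = (-4 + j - 6*M) + j = -4 - 6*M + 2*j)
(((-787 - L(-21, 6)) + 885) + 961) - 3290 = (((-787 - (-4 - 6*(-21) + 2*6)) + 885) + 961) - 3290 = (((-787 - (-4 + 126 + 12)) + 885) + 961) - 3290 = (((-787 - 1*134) + 885) + 961) - 3290 = (((-787 - 134) + 885) + 961) - 3290 = ((-921 + 885) + 961) - 3290 = (-36 + 961) - 3290 = 925 - 3290 = -2365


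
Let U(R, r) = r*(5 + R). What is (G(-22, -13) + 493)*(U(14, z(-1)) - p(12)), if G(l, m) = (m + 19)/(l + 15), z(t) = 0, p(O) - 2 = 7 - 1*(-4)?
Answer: -44785/7 ≈ -6397.9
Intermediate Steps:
p(O) = 13 (p(O) = 2 + (7 - 1*(-4)) = 2 + (7 + 4) = 2 + 11 = 13)
G(l, m) = (19 + m)/(15 + l)
(G(-22, -13) + 493)*(U(14, z(-1)) - p(12)) = ((19 - 13)/(15 - 22) + 493)*(0*(5 + 14) - 1*13) = (6/(-7) + 493)*(0*19 - 13) = (-⅐*6 + 493)*(0 - 13) = (-6/7 + 493)*(-13) = (3445/7)*(-13) = -44785/7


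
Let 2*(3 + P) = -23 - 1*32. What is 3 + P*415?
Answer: -25309/2 ≈ -12655.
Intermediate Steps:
P = -61/2 (P = -3 + (-23 - 1*32)/2 = -3 + (-23 - 32)/2 = -3 + (1/2)*(-55) = -3 - 55/2 = -61/2 ≈ -30.500)
3 + P*415 = 3 - 61/2*415 = 3 - 25315/2 = -25309/2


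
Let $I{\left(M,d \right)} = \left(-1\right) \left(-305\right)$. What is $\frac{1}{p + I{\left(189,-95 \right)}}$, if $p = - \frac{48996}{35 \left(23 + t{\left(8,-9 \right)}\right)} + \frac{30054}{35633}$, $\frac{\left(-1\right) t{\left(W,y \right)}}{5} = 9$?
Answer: $\frac{13718705}{5068713049} \approx 0.0027065$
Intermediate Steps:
$t{\left(W,y \right)} = -45$ ($t{\left(W,y \right)} = \left(-5\right) 9 = -45$)
$p = \frac{884508024}{13718705}$ ($p = - \frac{48996}{35 \left(23 - 45\right)} + \frac{30054}{35633} = - \frac{48996}{35 \left(-22\right)} + 30054 \cdot \frac{1}{35633} = - \frac{48996}{-770} + \frac{30054}{35633} = \left(-48996\right) \left(- \frac{1}{770}\right) + \frac{30054}{35633} = \frac{24498}{385} + \frac{30054}{35633} = \frac{884508024}{13718705} \approx 64.475$)
$I{\left(M,d \right)} = 305$
$\frac{1}{p + I{\left(189,-95 \right)}} = \frac{1}{\frac{884508024}{13718705} + 305} = \frac{1}{\frac{5068713049}{13718705}} = \frac{13718705}{5068713049}$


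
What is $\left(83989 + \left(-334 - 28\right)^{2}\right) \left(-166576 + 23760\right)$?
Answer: $-30710152928$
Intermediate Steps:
$\left(83989 + \left(-334 - 28\right)^{2}\right) \left(-166576 + 23760\right) = \left(83989 + \left(-362\right)^{2}\right) \left(-142816\right) = \left(83989 + 131044\right) \left(-142816\right) = 215033 \left(-142816\right) = -30710152928$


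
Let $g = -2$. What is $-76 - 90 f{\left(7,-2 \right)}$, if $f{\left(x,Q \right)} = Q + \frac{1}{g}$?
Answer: $149$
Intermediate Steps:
$f{\left(x,Q \right)} = - \frac{1}{2} + Q$ ($f{\left(x,Q \right)} = Q + \frac{1}{-2} = Q - \frac{1}{2} = - \frac{1}{2} + Q$)
$-76 - 90 f{\left(7,-2 \right)} = -76 - 90 \left(- \frac{1}{2} - 2\right) = -76 - -225 = -76 + 225 = 149$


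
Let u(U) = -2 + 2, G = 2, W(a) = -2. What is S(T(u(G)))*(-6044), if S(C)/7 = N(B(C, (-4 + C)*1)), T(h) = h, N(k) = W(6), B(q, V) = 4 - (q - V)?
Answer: 84616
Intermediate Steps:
B(q, V) = 4 + V - q (B(q, V) = 4 + (V - q) = 4 + V - q)
u(U) = 0
N(k) = -2
S(C) = -14 (S(C) = 7*(-2) = -14)
S(T(u(G)))*(-6044) = -14*(-6044) = 84616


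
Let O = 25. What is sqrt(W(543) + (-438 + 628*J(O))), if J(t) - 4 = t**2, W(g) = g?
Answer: sqrt(395117) ≈ 628.58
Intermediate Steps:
J(t) = 4 + t**2
sqrt(W(543) + (-438 + 628*J(O))) = sqrt(543 + (-438 + 628*(4 + 25**2))) = sqrt(543 + (-438 + 628*(4 + 625))) = sqrt(543 + (-438 + 628*629)) = sqrt(543 + (-438 + 395012)) = sqrt(543 + 394574) = sqrt(395117)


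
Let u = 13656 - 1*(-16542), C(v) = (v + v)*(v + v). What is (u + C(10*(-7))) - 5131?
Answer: 44667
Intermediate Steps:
C(v) = 4*v**2 (C(v) = (2*v)*(2*v) = 4*v**2)
u = 30198 (u = 13656 + 16542 = 30198)
(u + C(10*(-7))) - 5131 = (30198 + 4*(10*(-7))**2) - 5131 = (30198 + 4*(-70)**2) - 5131 = (30198 + 4*4900) - 5131 = (30198 + 19600) - 5131 = 49798 - 5131 = 44667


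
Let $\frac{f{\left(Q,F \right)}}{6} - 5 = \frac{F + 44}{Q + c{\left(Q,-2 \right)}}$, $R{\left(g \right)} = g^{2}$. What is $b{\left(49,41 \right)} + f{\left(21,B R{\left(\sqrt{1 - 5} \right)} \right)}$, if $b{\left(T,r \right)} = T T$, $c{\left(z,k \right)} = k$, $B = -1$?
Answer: $\frac{46477}{19} \approx 2446.2$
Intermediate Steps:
$b{\left(T,r \right)} = T^{2}$
$f{\left(Q,F \right)} = 30 + \frac{6 \left(44 + F\right)}{-2 + Q}$ ($f{\left(Q,F \right)} = 30 + 6 \frac{F + 44}{Q - 2} = 30 + 6 \frac{44 + F}{-2 + Q} = 30 + \frac{6 \left(44 + F\right)}{-2 + Q}$)
$b{\left(49,41 \right)} + f{\left(21,B R{\left(\sqrt{1 - 5} \right)} \right)} = 49^{2} + \frac{6 \left(34 - \left(\sqrt{1 - 5}\right)^{2} + 5 \cdot 21\right)}{-2 + 21} = 2401 + \frac{6 \left(34 - \left(\sqrt{-4}\right)^{2} + 105\right)}{19} = 2401 + 6 \cdot \frac{1}{19} \left(34 - \left(2 i\right)^{2} + 105\right) = 2401 + 6 \cdot \frac{1}{19} \left(34 - -4 + 105\right) = 2401 + 6 \cdot \frac{1}{19} \left(34 + 4 + 105\right) = 2401 + 6 \cdot \frac{1}{19} \cdot 143 = 2401 + \frac{858}{19} = \frac{46477}{19}$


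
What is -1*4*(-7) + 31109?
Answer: 31137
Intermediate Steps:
-1*4*(-7) + 31109 = -4*(-7) + 31109 = 28 + 31109 = 31137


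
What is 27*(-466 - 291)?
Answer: -20439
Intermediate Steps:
27*(-466 - 291) = 27*(-757) = -20439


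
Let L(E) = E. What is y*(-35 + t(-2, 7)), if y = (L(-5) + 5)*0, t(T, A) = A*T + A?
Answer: 0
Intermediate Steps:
t(T, A) = A + A*T
y = 0 (y = (-5 + 5)*0 = 0*0 = 0)
y*(-35 + t(-2, 7)) = 0*(-35 + 7*(1 - 2)) = 0*(-35 + 7*(-1)) = 0*(-35 - 7) = 0*(-42) = 0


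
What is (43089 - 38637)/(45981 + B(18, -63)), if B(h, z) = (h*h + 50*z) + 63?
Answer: 106/1029 ≈ 0.10301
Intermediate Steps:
B(h, z) = 63 + h² + 50*z (B(h, z) = (h² + 50*z) + 63 = 63 + h² + 50*z)
(43089 - 38637)/(45981 + B(18, -63)) = (43089 - 38637)/(45981 + (63 + 18² + 50*(-63))) = 4452/(45981 + (63 + 324 - 3150)) = 4452/(45981 - 2763) = 4452/43218 = 4452*(1/43218) = 106/1029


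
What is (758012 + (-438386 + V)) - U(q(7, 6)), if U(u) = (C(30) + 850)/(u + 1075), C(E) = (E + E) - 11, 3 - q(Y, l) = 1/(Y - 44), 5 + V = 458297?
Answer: 31028782003/39887 ≈ 7.7792e+5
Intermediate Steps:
V = 458292 (V = -5 + 458297 = 458292)
q(Y, l) = 3 - 1/(-44 + Y) (q(Y, l) = 3 - 1/(Y - 44) = 3 - 1/(-44 + Y))
C(E) = -11 + 2*E (C(E) = 2*E - 11 = -11 + 2*E)
U(u) = 899/(1075 + u) (U(u) = ((-11 + 2*30) + 850)/(u + 1075) = ((-11 + 60) + 850)/(1075 + u) = (49 + 850)/(1075 + u) = 899/(1075 + u))
(758012 + (-438386 + V)) - U(q(7, 6)) = (758012 + (-438386 + 458292)) - 899/(1075 + (-133 + 3*7)/(-44 + 7)) = (758012 + 19906) - 899/(1075 + (-133 + 21)/(-37)) = 777918 - 899/(1075 - 1/37*(-112)) = 777918 - 899/(1075 + 112/37) = 777918 - 899/39887/37 = 777918 - 899*37/39887 = 777918 - 1*33263/39887 = 777918 - 33263/39887 = 31028782003/39887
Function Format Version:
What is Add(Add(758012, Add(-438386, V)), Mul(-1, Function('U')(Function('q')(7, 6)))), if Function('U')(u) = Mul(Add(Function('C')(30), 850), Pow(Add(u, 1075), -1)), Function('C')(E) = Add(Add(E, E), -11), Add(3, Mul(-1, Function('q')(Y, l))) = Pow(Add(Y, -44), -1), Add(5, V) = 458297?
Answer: Rational(31028782003, 39887) ≈ 7.7792e+5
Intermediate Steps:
V = 458292 (V = Add(-5, 458297) = 458292)
Function('q')(Y, l) = Add(3, Mul(-1, Pow(Add(-44, Y), -1))) (Function('q')(Y, l) = Add(3, Mul(-1, Pow(Add(Y, -44), -1))) = Add(3, Mul(-1, Pow(Add(-44, Y), -1))))
Function('C')(E) = Add(-11, Mul(2, E)) (Function('C')(E) = Add(Mul(2, E), -11) = Add(-11, Mul(2, E)))
Function('U')(u) = Mul(899, Pow(Add(1075, u), -1)) (Function('U')(u) = Mul(Add(Add(-11, Mul(2, 30)), 850), Pow(Add(u, 1075), -1)) = Mul(Add(Add(-11, 60), 850), Pow(Add(1075, u), -1)) = Mul(Add(49, 850), Pow(Add(1075, u), -1)) = Mul(899, Pow(Add(1075, u), -1)))
Add(Add(758012, Add(-438386, V)), Mul(-1, Function('U')(Function('q')(7, 6)))) = Add(Add(758012, Add(-438386, 458292)), Mul(-1, Mul(899, Pow(Add(1075, Mul(Pow(Add(-44, 7), -1), Add(-133, Mul(3, 7)))), -1)))) = Add(Add(758012, 19906), Mul(-1, Mul(899, Pow(Add(1075, Mul(Pow(-37, -1), Add(-133, 21))), -1)))) = Add(777918, Mul(-1, Mul(899, Pow(Add(1075, Mul(Rational(-1, 37), -112)), -1)))) = Add(777918, Mul(-1, Mul(899, Pow(Add(1075, Rational(112, 37)), -1)))) = Add(777918, Mul(-1, Mul(899, Pow(Rational(39887, 37), -1)))) = Add(777918, Mul(-1, Mul(899, Rational(37, 39887)))) = Add(777918, Mul(-1, Rational(33263, 39887))) = Add(777918, Rational(-33263, 39887)) = Rational(31028782003, 39887)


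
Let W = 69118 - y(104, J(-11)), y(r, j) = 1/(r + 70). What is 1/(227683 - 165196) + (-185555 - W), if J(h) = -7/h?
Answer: -922997580671/3624246 ≈ -2.5467e+5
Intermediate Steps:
y(r, j) = 1/(70 + r)
W = 12026531/174 (W = 69118 - 1/(70 + 104) = 69118 - 1/174 = 12026531/174 ≈ 69118.)
1/(227683 - 165196) + (-185555 - W) = 1/(227683 - 165196) + (-185555 - 1*12026531/174) = 1/62487 + (-185555 - 12026531/174) = 1/62487 - 44313101/174 = -922997580671/3624246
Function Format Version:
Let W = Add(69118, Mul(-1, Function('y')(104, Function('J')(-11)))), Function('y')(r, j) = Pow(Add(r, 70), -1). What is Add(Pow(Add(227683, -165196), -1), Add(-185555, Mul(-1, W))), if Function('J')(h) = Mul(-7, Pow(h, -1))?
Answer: Rational(-922997580671, 3624246) ≈ -2.5467e+5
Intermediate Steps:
Function('y')(r, j) = Pow(Add(70, r), -1)
W = Rational(12026531, 174) (W = Add(69118, Mul(-1, Pow(Add(70, 104), -1))) = Add(69118, Mul(-1, Pow(174, -1))) = Add(69118, Mul(-1, Rational(1, 174))) = Add(69118, Rational(-1, 174)) = Rational(12026531, 174) ≈ 69118.)
Add(Pow(Add(227683, -165196), -1), Add(-185555, Mul(-1, W))) = Add(Pow(Add(227683, -165196), -1), Add(-185555, Mul(-1, Rational(12026531, 174)))) = Add(Pow(62487, -1), Add(-185555, Rational(-12026531, 174))) = Add(Rational(1, 62487), Rational(-44313101, 174)) = Rational(-922997580671, 3624246)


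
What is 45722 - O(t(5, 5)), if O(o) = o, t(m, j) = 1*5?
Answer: 45717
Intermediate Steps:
t(m, j) = 5
45722 - O(t(5, 5)) = 45722 - 1*5 = 45722 - 5 = 45717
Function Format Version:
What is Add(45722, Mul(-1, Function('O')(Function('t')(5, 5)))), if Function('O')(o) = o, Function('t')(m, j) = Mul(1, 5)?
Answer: 45717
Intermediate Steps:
Function('t')(m, j) = 5
Add(45722, Mul(-1, Function('O')(Function('t')(5, 5)))) = Add(45722, Mul(-1, 5)) = Add(45722, -5) = 45717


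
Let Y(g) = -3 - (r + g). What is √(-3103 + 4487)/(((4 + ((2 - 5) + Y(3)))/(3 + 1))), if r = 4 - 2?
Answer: -8*√346/7 ≈ -21.258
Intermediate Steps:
r = 2
Y(g) = -5 - g (Y(g) = -3 - (2 + g) = -3 + (-2 - g) = -5 - g)
√(-3103 + 4487)/(((4 + ((2 - 5) + Y(3)))/(3 + 1))) = √(-3103 + 4487)/(((4 + ((2 - 5) + (-5 - 1*3)))/(3 + 1))) = √1384/(((4 + (-3 + (-5 - 3)))/4)) = (2*√346)/(((4 + (-3 - 8))*(¼))) = (2*√346)/(((4 - 11)*(¼))) = (2*√346)/((-7*¼)) = (2*√346)/(-7/4) = (2*√346)*(-4/7) = -8*√346/7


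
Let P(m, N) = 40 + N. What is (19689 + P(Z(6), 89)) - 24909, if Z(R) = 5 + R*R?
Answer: -5091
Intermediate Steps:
Z(R) = 5 + R²
(19689 + P(Z(6), 89)) - 24909 = (19689 + (40 + 89)) - 24909 = (19689 + 129) - 24909 = 19818 - 24909 = -5091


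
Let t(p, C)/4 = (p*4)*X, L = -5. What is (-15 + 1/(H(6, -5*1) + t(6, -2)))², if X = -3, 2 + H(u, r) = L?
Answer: 19589476/87025 ≈ 225.10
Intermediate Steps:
H(u, r) = -7 (H(u, r) = -2 - 5 = -7)
t(p, C) = -48*p (t(p, C) = 4*((p*4)*(-3)) = 4*((4*p)*(-3)) = 4*(-12*p) = -48*p)
(-15 + 1/(H(6, -5*1) + t(6, -2)))² = (-15 + 1/(-7 - 48*6))² = (-15 + 1/(-7 - 288))² = (-15 + 1/(-295))² = (-15 - 1/295)² = (-4426/295)² = 19589476/87025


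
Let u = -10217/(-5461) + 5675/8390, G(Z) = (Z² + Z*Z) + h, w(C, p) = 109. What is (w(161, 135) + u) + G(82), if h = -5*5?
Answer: 124024609217/9163558 ≈ 13535.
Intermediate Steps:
h = -25
G(Z) = -25 + 2*Z² (G(Z) = (Z² + Z*Z) - 25 = (Z² + Z²) - 25 = 2*Z² - 25 = -25 + 2*Z²)
u = 23342361/9163558 (u = -10217*(-1/5461) + 5675*(1/8390) = 10217/5461 + 1135/1678 = 23342361/9163558 ≈ 2.5473)
(w(161, 135) + u) + G(82) = (109 + 23342361/9163558) + (-25 + 2*82²) = 1022170183/9163558 + (-25 + 2*6724) = 1022170183/9163558 + (-25 + 13448) = 1022170183/9163558 + 13423 = 124024609217/9163558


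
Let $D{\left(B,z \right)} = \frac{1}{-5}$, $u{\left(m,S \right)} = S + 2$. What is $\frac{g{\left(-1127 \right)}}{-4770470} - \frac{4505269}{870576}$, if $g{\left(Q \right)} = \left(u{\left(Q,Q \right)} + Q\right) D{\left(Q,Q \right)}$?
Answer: $- \frac{53731606784651}{10382641726800} \approx -5.1751$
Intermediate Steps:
$u{\left(m,S \right)} = 2 + S$
$D{\left(B,z \right)} = - \frac{1}{5}$
$g{\left(Q \right)} = - \frac{2}{5} - \frac{2 Q}{5}$ ($g{\left(Q \right)} = \left(\left(2 + Q\right) + Q\right) \left(- \frac{1}{5}\right) = \left(2 + 2 Q\right) \left(- \frac{1}{5}\right) = - \frac{2}{5} - \frac{2 Q}{5}$)
$\frac{g{\left(-1127 \right)}}{-4770470} - \frac{4505269}{870576} = \frac{- \frac{2}{5} - - \frac{2254}{5}}{-4770470} - \frac{4505269}{870576} = \left(- \frac{2}{5} + \frac{2254}{5}\right) \left(- \frac{1}{4770470}\right) - \frac{4505269}{870576} = \frac{2252}{5} \left(- \frac{1}{4770470}\right) - \frac{4505269}{870576} = - \frac{1126}{11926175} - \frac{4505269}{870576} = - \frac{53731606784651}{10382641726800}$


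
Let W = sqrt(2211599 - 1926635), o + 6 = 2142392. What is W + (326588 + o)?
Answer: 2468974 + 2*sqrt(71241) ≈ 2.4695e+6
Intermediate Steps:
o = 2142386 (o = -6 + 2142392 = 2142386)
W = 2*sqrt(71241) (W = sqrt(284964) = 2*sqrt(71241) ≈ 533.82)
W + (326588 + o) = 2*sqrt(71241) + (326588 + 2142386) = 2*sqrt(71241) + 2468974 = 2468974 + 2*sqrt(71241)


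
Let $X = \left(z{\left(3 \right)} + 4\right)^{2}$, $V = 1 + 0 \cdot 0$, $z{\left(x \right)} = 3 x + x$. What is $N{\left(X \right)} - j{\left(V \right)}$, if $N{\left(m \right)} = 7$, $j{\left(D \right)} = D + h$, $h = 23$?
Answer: $-17$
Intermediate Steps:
$z{\left(x \right)} = 4 x$
$V = 1$ ($V = 1 + 0 = 1$)
$j{\left(D \right)} = 23 + D$ ($j{\left(D \right)} = D + 23 = 23 + D$)
$X = 256$ ($X = \left(4 \cdot 3 + 4\right)^{2} = \left(12 + 4\right)^{2} = 16^{2} = 256$)
$N{\left(X \right)} - j{\left(V \right)} = 7 - \left(23 + 1\right) = 7 - 24 = -17$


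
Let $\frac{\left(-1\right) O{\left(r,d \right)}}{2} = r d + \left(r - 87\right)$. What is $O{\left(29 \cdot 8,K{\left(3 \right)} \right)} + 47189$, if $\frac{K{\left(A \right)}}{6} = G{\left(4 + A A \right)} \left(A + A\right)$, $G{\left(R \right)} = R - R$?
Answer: $46899$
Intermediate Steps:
$G{\left(R \right)} = 0$
$K{\left(A \right)} = 0$ ($K{\left(A \right)} = 6 \cdot 0 \left(A + A\right) = 6 \cdot 0 \cdot 2 A = 6 \cdot 0 = 0$)
$O{\left(r,d \right)} = 174 - 2 r - 2 d r$ ($O{\left(r,d \right)} = - 2 \left(r d + \left(r - 87\right)\right) = - 2 \left(d r + \left(r - 87\right)\right) = - 2 \left(d r + \left(-87 + r\right)\right) = - 2 \left(-87 + r + d r\right) = 174 - 2 r - 2 d r$)
$O{\left(29 \cdot 8,K{\left(3 \right)} \right)} + 47189 = \left(174 - 2 \cdot 29 \cdot 8 - 0 \cdot 29 \cdot 8\right) + 47189 = \left(174 - 464 - 0 \cdot 232\right) + 47189 = \left(174 - 464 + 0\right) + 47189 = -290 + 47189 = 46899$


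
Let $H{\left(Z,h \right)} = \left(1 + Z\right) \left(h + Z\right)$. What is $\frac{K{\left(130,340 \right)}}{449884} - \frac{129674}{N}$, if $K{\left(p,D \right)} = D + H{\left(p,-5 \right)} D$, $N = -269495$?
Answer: $\frac{389710824654}{30310372145} \approx 12.857$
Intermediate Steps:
$H{\left(Z,h \right)} = \left(1 + Z\right) \left(Z + h\right)$
$K{\left(p,D \right)} = D + D \left(-5 + p^{2} - 4 p\right)$ ($K{\left(p,D \right)} = D + \left(p - 5 + p^{2} + p \left(-5\right)\right) D = D + \left(p - 5 + p^{2} - 5 p\right) D = D + \left(-5 + p^{2} - 4 p\right) D = D + D \left(-5 + p^{2} - 4 p\right)$)
$\frac{K{\left(130,340 \right)}}{449884} - \frac{129674}{N} = \frac{340 \left(-4 + 130^{2} - 520\right)}{449884} - \frac{129674}{-269495} = 340 \left(-4 + 16900 - 520\right) \frac{1}{449884} - - \frac{129674}{269495} = 340 \cdot 16376 \cdot \frac{1}{449884} + \frac{129674}{269495} = 5567840 \cdot \frac{1}{449884} + \frac{129674}{269495} = \frac{1391960}{112471} + \frac{129674}{269495} = \frac{389710824654}{30310372145}$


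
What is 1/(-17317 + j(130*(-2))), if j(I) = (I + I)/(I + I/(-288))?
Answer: -287/4969403 ≈ -5.7753e-5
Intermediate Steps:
j(I) = 576/287 (j(I) = (2*I)/(I + I*(-1/288)) = (2*I)/(I - I/288) = (2*I)/((287*I/288)) = (2*I)*(288/(287*I)) = 576/287)
1/(-17317 + j(130*(-2))) = 1/(-17317 + 576/287) = 1/(-4969403/287) = -287/4969403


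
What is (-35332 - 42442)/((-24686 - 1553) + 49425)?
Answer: -38887/11593 ≈ -3.3544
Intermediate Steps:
(-35332 - 42442)/((-24686 - 1553) + 49425) = -77774/(-26239 + 49425) = -77774/23186 = -77774*1/23186 = -38887/11593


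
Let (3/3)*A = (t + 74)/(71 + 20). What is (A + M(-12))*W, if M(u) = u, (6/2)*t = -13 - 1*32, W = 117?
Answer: -9297/7 ≈ -1328.1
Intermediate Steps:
t = -15 (t = (-13 - 1*32)/3 = (-13 - 32)/3 = (1/3)*(-45) = -15)
A = 59/91 (A = (-15 + 74)/(71 + 20) = 59/91 ≈ 0.64835)
(A + M(-12))*W = (59/91 - 12)*117 = -1033/91*117 = -9297/7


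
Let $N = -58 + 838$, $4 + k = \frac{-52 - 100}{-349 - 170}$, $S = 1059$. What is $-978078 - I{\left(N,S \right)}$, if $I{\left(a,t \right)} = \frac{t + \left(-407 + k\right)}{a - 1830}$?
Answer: $- \frac{266501634818}{272475} \approx -9.7808 \cdot 10^{5}$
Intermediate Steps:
$k = - \frac{1924}{519}$ ($k = -4 + \frac{-52 - 100}{-349 - 170} = -4 - \frac{152}{-519} = -4 - - \frac{152}{519} = -4 + \frac{152}{519} = - \frac{1924}{519} \approx -3.7071$)
$N = 780$
$I{\left(a,t \right)} = \frac{- \frac{213157}{519} + t}{-1830 + a}$ ($I{\left(a,t \right)} = \frac{t - \frac{213157}{519}}{a - 1830} = \frac{t - \frac{213157}{519}}{-1830 + a} = \frac{- \frac{213157}{519} + t}{-1830 + a}$)
$-978078 - I{\left(N,S \right)} = -978078 - \frac{- \frac{213157}{519} + 1059}{-1830 + 780} = -978078 - \frac{1}{-1050} \cdot \frac{336464}{519} = -978078 - \left(- \frac{1}{1050}\right) \frac{336464}{519} = -978078 - - \frac{168232}{272475} = -978078 + \frac{168232}{272475} = - \frac{266501634818}{272475}$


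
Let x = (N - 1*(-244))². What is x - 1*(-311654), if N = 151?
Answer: 467679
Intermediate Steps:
x = 156025 (x = (151 - 1*(-244))² = (151 + 244)² = 395² = 156025)
x - 1*(-311654) = 156025 - 1*(-311654) = 156025 + 311654 = 467679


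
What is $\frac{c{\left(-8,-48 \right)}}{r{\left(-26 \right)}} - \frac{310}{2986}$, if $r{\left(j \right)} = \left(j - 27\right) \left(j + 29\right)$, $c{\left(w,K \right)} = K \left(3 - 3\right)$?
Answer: $- \frac{155}{1493} \approx -0.10382$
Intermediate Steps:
$c{\left(w,K \right)} = 0$ ($c{\left(w,K \right)} = K 0 = 0$)
$r{\left(j \right)} = \left(-27 + j\right) \left(29 + j\right)$
$\frac{c{\left(-8,-48 \right)}}{r{\left(-26 \right)}} - \frac{310}{2986} = \frac{0}{-783 + \left(-26\right)^{2} + 2 \left(-26\right)} - \frac{310}{2986} = \frac{0}{-783 + 676 - 52} - \frac{155}{1493} = \frac{0}{-159} - \frac{155}{1493} = 0 \left(- \frac{1}{159}\right) - \frac{155}{1493} = 0 - \frac{155}{1493} = - \frac{155}{1493}$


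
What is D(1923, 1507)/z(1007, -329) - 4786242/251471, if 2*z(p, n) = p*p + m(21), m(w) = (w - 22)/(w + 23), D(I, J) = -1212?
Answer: -213580108314486/11220172056005 ≈ -19.035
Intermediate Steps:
m(w) = (-22 + w)/(23 + w)
z(p, n) = -1/88 + p²/2 (z(p, n) = (p*p + (-22 + 21)/(23 + 21))/2 = (p² - 1/44)/2 = (-1/44 + p²)/2 = -1/88 + p²/2)
D(1923, 1507)/z(1007, -329) - 4786242/251471 = -1212/(-1/88 + (½)*1007²) - 4786242/251471 = -1212/(-1/88 + (½)*1014049) - 4786242*1/251471 = -1212/(-1/88 + 1014049/2) - 4786242/251471 = -1212/44618155/88 - 4786242/251471 = -1212*88/44618155 - 4786242/251471 = -106656/44618155 - 4786242/251471 = -213580108314486/11220172056005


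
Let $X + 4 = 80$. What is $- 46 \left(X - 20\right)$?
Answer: $-2576$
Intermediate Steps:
$X = 76$ ($X = -4 + 80 = 76$)
$- 46 \left(X - 20\right) = - 46 \left(76 - 20\right) = \left(-46\right) 56 = -2576$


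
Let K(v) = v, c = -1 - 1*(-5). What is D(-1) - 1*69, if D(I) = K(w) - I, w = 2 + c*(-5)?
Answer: -86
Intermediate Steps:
c = 4 (c = -1 + 5 = 4)
w = -18 (w = 2 + 4*(-5) = 2 - 20 = -18)
D(I) = -18 - I
D(-1) - 1*69 = (-18 - 1*(-1)) - 1*69 = (-18 + 1) - 69 = -17 - 69 = -86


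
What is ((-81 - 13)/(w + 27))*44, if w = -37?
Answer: 2068/5 ≈ 413.60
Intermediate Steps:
((-81 - 13)/(w + 27))*44 = ((-81 - 13)/(-37 + 27))*44 = -94/(-10)*44 = -94*(-⅒)*44 = (47/5)*44 = 2068/5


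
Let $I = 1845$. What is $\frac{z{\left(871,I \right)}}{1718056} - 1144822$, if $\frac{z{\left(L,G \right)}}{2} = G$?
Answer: $- \frac{983434151171}{859028} \approx -1.1448 \cdot 10^{6}$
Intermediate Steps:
$z{\left(L,G \right)} = 2 G$
$\frac{z{\left(871,I \right)}}{1718056} - 1144822 = \frac{2 \cdot 1845}{1718056} - 1144822 = 3690 \cdot \frac{1}{1718056} - 1144822 = \frac{1845}{859028} - 1144822 = - \frac{983434151171}{859028}$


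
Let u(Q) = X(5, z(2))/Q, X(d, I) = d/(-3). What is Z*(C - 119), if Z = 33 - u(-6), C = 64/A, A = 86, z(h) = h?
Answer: -332785/86 ≈ -3869.6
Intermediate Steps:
X(d, I) = -d/3 (X(d, I) = d*(-⅓) = -d/3)
C = 32/43 (C = 64/86 = 64*(1/86) = 32/43 ≈ 0.74419)
u(Q) = -5/(3*Q) (u(Q) = (-⅓*5)/Q = -5/(3*Q))
Z = 589/18 (Z = 33 - (-5)/(3*(-6)) = 33 - (-5)*(-1)/(3*6) = 33 - 1*5/18 = 33 - 5/18 = 589/18 ≈ 32.722)
Z*(C - 119) = 589*(32/43 - 119)/18 = (589/18)*(-5085/43) = -332785/86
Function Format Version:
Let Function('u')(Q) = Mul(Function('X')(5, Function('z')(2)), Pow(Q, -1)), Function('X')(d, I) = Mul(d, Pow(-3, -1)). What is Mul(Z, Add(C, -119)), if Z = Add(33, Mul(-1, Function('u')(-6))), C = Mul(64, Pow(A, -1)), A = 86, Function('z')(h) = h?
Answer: Rational(-332785, 86) ≈ -3869.6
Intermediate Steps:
Function('X')(d, I) = Mul(Rational(-1, 3), d) (Function('X')(d, I) = Mul(d, Rational(-1, 3)) = Mul(Rational(-1, 3), d))
C = Rational(32, 43) (C = Mul(64, Pow(86, -1)) = Mul(64, Rational(1, 86)) = Rational(32, 43) ≈ 0.74419)
Function('u')(Q) = Mul(Rational(-5, 3), Pow(Q, -1)) (Function('u')(Q) = Mul(Mul(Rational(-1, 3), 5), Pow(Q, -1)) = Mul(Rational(-5, 3), Pow(Q, -1)))
Z = Rational(589, 18) (Z = Add(33, Mul(-1, Mul(Rational(-5, 3), Pow(-6, -1)))) = Add(33, Mul(-1, Mul(Rational(-5, 3), Rational(-1, 6)))) = Add(33, Mul(-1, Rational(5, 18))) = Add(33, Rational(-5, 18)) = Rational(589, 18) ≈ 32.722)
Mul(Z, Add(C, -119)) = Mul(Rational(589, 18), Add(Rational(32, 43), -119)) = Mul(Rational(589, 18), Rational(-5085, 43)) = Rational(-332785, 86)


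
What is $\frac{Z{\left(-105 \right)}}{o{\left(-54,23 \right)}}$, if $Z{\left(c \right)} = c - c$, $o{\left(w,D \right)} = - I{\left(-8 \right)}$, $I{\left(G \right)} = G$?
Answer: $0$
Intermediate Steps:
$o{\left(w,D \right)} = 8$ ($o{\left(w,D \right)} = \left(-1\right) \left(-8\right) = 8$)
$Z{\left(c \right)} = 0$
$\frac{Z{\left(-105 \right)}}{o{\left(-54,23 \right)}} = \frac{0}{8} = 0 \cdot \frac{1}{8} = 0$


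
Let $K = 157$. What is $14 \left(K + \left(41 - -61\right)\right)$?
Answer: $3626$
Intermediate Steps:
$14 \left(K + \left(41 - -61\right)\right) = 14 \left(157 + \left(41 - -61\right)\right) = 14 \left(157 + \left(41 + 61\right)\right) = 14 \left(157 + 102\right) = 14 \cdot 259 = 3626$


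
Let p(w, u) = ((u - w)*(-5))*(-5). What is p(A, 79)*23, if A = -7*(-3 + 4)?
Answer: 49450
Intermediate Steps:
A = -7 (A = -7*1 = -7)
p(w, u) = -25*w + 25*u (p(w, u) = (-5*u + 5*w)*(-5) = -25*w + 25*u)
p(A, 79)*23 = (-25*(-7) + 25*79)*23 = (175 + 1975)*23 = 2150*23 = 49450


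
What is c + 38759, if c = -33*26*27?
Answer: 15593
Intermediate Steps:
c = -23166 (c = -858*27 = -23166)
c + 38759 = -23166 + 38759 = 15593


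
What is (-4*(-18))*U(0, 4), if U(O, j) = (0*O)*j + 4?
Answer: 288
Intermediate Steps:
U(O, j) = 4 (U(O, j) = 0*j + 4 = 0 + 4 = 4)
(-4*(-18))*U(0, 4) = -4*(-18)*4 = 72*4 = 288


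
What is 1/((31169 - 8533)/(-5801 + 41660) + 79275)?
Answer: 35859/2842744861 ≈ 1.2614e-5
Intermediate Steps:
1/((31169 - 8533)/(-5801 + 41660) + 79275) = 1/(22636/35859 + 79275) = 1/(2842744861/35859) = 35859/2842744861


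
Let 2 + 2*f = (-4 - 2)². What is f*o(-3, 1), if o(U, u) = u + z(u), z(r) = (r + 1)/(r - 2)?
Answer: -17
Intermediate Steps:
z(r) = (1 + r)/(-2 + r)
o(U, u) = u + (1 + u)/(-2 + u)
f = 17 (f = -1 + (-4 - 2)²/2 = -1 + (½)*(-6)² = -1 + (½)*36 = -1 + 18 = 17)
f*o(-3, 1) = 17*((1 + 1² - 1*1)/(-2 + 1)) = 17*((1 + 1 - 1)/(-1)) = 17*(-1*1) = 17*(-1) = -17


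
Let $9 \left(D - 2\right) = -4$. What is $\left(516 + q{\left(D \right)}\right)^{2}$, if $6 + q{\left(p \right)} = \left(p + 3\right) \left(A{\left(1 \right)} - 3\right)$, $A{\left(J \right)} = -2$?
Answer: $\frac{19228225}{81} \approx 2.3739 \cdot 10^{5}$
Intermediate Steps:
$D = \frac{14}{9}$ ($D = 2 + \frac{1}{9} \left(-4\right) = 2 - \frac{4}{9} = \frac{14}{9} \approx 1.5556$)
$q{\left(p \right)} = -21 - 5 p$ ($q{\left(p \right)} = -6 + \left(p + 3\right) \left(-2 - 3\right) = -6 + \left(3 + p\right) \left(-5\right) = -6 - \left(15 + 5 p\right) = -21 - 5 p$)
$\left(516 + q{\left(D \right)}\right)^{2} = \left(516 - \frac{259}{9}\right)^{2} = \left(\frac{4385}{9}\right)^{2} = \frac{19228225}{81}$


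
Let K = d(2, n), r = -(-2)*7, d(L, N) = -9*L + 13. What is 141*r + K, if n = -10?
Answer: 1969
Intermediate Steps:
d(L, N) = 13 - 9*L
r = 14 (r = -2*(-7) = 14)
K = -5 (K = 13 - 9*2 = 13 - 18 = -5)
141*r + K = 141*14 - 5 = 1974 - 5 = 1969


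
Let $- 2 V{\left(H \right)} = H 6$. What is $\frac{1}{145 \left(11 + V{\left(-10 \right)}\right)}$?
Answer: $\frac{1}{5945} \approx 0.00016821$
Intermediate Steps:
$V{\left(H \right)} = - 3 H$ ($V{\left(H \right)} = - \frac{H 6}{2} = - \frac{6 H}{2} = - 3 H$)
$\frac{1}{145 \left(11 + V{\left(-10 \right)}\right)} = \frac{1}{145 \left(11 - -30\right)} = \frac{1}{145 \left(11 + 30\right)} = \frac{1}{145 \cdot 41} = \frac{1}{5945}$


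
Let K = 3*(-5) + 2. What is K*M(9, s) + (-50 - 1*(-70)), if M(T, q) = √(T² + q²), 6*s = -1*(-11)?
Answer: 20 - 13*√3037/6 ≈ -99.403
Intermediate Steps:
s = 11/6 (s = (-1*(-11))/6 = (⅙)*11 = 11/6 ≈ 1.8333)
K = -13 (K = -15 + 2 = -13)
K*M(9, s) + (-50 - 1*(-70)) = -13*√(9² + (11/6)²) + (-50 - 1*(-70)) = -13*√(81 + 121/36) + (-50 + 70) = -13*√3037/6 + 20 = 20 - 13*√3037/6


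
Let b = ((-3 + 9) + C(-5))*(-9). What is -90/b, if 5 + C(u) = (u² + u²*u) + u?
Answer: -5/52 ≈ -0.096154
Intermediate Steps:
C(u) = -5 + u + u² + u³ (C(u) = -5 + ((u² + u²*u) + u) = -5 + ((u² + u³) + u) = -5 + (u + u² + u³) = -5 + u + u² + u³)
b = 936 (b = ((-3 + 9) + (-5 - 5 + (-5)² + (-5)³))*(-9) = (6 + (-5 - 5 + 25 - 125))*(-9) = (6 - 110)*(-9) = -104*(-9) = 936)
-90/b = -90/936 = (1/936)*(-90) = -5/52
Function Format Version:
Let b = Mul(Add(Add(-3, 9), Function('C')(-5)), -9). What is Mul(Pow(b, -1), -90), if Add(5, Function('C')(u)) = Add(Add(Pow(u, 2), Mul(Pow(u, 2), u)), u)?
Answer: Rational(-5, 52) ≈ -0.096154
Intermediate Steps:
Function('C')(u) = Add(-5, u, Pow(u, 2), Pow(u, 3)) (Function('C')(u) = Add(-5, Add(Add(Pow(u, 2), Mul(Pow(u, 2), u)), u)) = Add(-5, Add(Add(Pow(u, 2), Pow(u, 3)), u)) = Add(-5, Add(u, Pow(u, 2), Pow(u, 3))) = Add(-5, u, Pow(u, 2), Pow(u, 3)))
b = 936 (b = Mul(Add(Add(-3, 9), Add(-5, -5, Pow(-5, 2), Pow(-5, 3))), -9) = Mul(Add(6, Add(-5, -5, 25, -125)), -9) = Mul(Add(6, -110), -9) = Mul(-104, -9) = 936)
Mul(Pow(b, -1), -90) = Mul(Pow(936, -1), -90) = Mul(Rational(1, 936), -90) = Rational(-5, 52)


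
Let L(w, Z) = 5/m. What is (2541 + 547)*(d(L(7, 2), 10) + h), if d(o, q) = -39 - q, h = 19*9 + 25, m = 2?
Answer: 453936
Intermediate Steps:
h = 196 (h = 171 + 25 = 196)
L(w, Z) = 5/2
(2541 + 547)*(d(L(7, 2), 10) + h) = (2541 + 547)*((-39 - 1*10) + 196) = 3088*((-39 - 10) + 196) = 3088*(-49 + 196) = 3088*147 = 453936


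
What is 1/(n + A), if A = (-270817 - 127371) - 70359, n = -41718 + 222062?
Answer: -1/288203 ≈ -3.4698e-6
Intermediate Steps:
n = 180344
A = -468547 (A = -398188 - 70359 = -468547)
1/(n + A) = 1/(180344 - 468547) = 1/(-288203) = -1/288203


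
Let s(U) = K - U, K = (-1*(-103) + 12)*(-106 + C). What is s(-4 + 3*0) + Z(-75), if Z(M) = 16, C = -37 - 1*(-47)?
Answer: -11020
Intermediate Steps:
C = 10 (C = -37 + 47 = 10)
K = -11040 (K = (-1*(-103) + 12)*(-106 + 10) = (103 + 12)*(-96) = 115*(-96) = -11040)
s(U) = -11040 - U
s(-4 + 3*0) + Z(-75) = (-11040 - (-4 + 3*0)) + 16 = (-11040 - (-4 + 0)) + 16 = (-11040 - 1*(-4)) + 16 = (-11040 + 4) + 16 = -11036 + 16 = -11020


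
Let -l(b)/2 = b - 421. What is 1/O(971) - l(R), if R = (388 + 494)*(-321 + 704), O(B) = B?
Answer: 655201671/971 ≈ 6.7477e+5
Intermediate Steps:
R = 337806 (R = 882*383 = 337806)
l(b) = 842 - 2*b (l(b) = -2*(b - 421) = -2*(-421 + b) = 842 - 2*b)
1/O(971) - l(R) = 1/971 - (842 - 2*337806) = 1/971 - (842 - 675612) = 1/971 - 1*(-674770) = 1/971 + 674770 = 655201671/971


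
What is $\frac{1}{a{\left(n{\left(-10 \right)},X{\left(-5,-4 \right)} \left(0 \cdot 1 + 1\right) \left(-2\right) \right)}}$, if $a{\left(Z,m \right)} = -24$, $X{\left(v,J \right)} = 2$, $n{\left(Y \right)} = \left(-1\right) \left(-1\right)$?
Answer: $- \frac{1}{24} \approx -0.041667$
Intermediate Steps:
$n{\left(Y \right)} = 1$
$\frac{1}{a{\left(n{\left(-10 \right)},X{\left(-5,-4 \right)} \left(0 \cdot 1 + 1\right) \left(-2\right) \right)}} = \frac{1}{-24} = - \frac{1}{24}$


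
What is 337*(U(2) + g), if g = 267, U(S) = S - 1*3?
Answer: 89642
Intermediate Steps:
U(S) = -3 + S (U(S) = S - 3 = -3 + S)
337*(U(2) + g) = 337*((-3 + 2) + 267) = 337*(-1 + 267) = 337*266 = 89642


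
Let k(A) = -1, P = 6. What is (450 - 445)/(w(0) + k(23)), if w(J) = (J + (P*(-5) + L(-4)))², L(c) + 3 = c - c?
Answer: 5/1088 ≈ 0.0045956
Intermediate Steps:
L(c) = -3 (L(c) = -3 + (c - c) = -3 + 0 = -3)
w(J) = (-33 + J)² (w(J) = (J + (6*(-5) - 3))² = (J + (-30 - 3))² = (J - 33)² = (-33 + J)²)
(450 - 445)/(w(0) + k(23)) = (450 - 445)/((-33 + 0)² - 1) = 5/((-33)² - 1) = 5/(1089 - 1) = 5/1088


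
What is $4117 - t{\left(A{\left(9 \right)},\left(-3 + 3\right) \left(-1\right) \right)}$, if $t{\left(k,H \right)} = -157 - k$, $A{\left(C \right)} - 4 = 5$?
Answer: $4283$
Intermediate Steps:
$A{\left(C \right)} = 9$ ($A{\left(C \right)} = 4 + 5 = 9$)
$4117 - t{\left(A{\left(9 \right)},\left(-3 + 3\right) \left(-1\right) \right)} = 4117 - \left(-157 - 9\right) = 4117 - -166 = 4117 + 166 = 4283$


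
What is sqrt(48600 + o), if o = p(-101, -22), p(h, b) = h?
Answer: sqrt(48499) ≈ 220.22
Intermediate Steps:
o = -101
sqrt(48600 + o) = sqrt(48600 - 101) = sqrt(48499)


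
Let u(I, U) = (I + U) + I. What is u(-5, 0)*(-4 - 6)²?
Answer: -1000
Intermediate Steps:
u(I, U) = U + 2*I
u(-5, 0)*(-4 - 6)² = (0 + 2*(-5))*(-4 - 6)² = (0 - 10)*(-10)² = -10*100 = -1000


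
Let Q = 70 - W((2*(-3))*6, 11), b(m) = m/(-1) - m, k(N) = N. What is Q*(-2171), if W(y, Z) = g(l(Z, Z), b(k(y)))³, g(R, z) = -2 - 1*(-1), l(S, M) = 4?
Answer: -154141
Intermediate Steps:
b(m) = -2*m (b(m) = m*(-1) - m = -m - m = -2*m)
g(R, z) = -1 (g(R, z) = -2 + 1 = -1)
W(y, Z) = -1 (W(y, Z) = (-1)³ = -1)
Q = 71 (Q = 70 - 1*(-1) = 70 + 1 = 71)
Q*(-2171) = 71*(-2171) = -154141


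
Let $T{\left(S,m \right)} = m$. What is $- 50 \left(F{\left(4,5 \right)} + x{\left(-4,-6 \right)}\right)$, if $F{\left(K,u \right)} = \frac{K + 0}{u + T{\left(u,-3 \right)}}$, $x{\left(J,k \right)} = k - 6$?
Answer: $500$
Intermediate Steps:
$x{\left(J,k \right)} = -6 + k$
$F{\left(K,u \right)} = \frac{K}{-3 + u}$ ($F{\left(K,u \right)} = \frac{K + 0}{u - 3} = \frac{K}{-3 + u}$)
$- 50 \left(F{\left(4,5 \right)} + x{\left(-4,-6 \right)}\right) = - 50 \left(\frac{4}{-3 + 5} - 12\right) = - 50 \left(\frac{4}{2} - 12\right) = - 50 \left(4 \cdot \frac{1}{2} - 12\right) = - 50 \left(2 - 12\right) = \left(-50\right) \left(-10\right) = 500$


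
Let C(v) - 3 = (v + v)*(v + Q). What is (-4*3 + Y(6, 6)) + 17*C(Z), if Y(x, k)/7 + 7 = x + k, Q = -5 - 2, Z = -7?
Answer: 3406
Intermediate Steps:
Q = -7
Y(x, k) = -49 + 7*k + 7*x (Y(x, k) = -49 + 7*(x + k) = -49 + 7*(k + x) = -49 + (7*k + 7*x) = -49 + 7*k + 7*x)
C(v) = 3 + 2*v*(-7 + v) (C(v) = 3 + (v + v)*(v - 7) = 3 + (2*v)*(-7 + v) = 3 + 2*v*(-7 + v))
(-4*3 + Y(6, 6)) + 17*C(Z) = (-4*3 + (-49 + 7*6 + 7*6)) + 17*(3 - 14*(-7) + 2*(-7)²) = (-12 + (-49 + 42 + 42)) + 17*(3 + 98 + 2*49) = (-12 + 35) + 17*(3 + 98 + 98) = 23 + 17*199 = 23 + 3383 = 3406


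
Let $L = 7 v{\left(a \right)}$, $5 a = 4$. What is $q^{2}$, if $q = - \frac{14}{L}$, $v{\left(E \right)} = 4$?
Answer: $\frac{1}{4} \approx 0.25$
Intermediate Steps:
$a = \frac{4}{5}$ ($a = \frac{1}{5} \cdot 4 = \frac{4}{5} \approx 0.8$)
$L = 28$ ($L = 7 \cdot 4 = 28$)
$q = - \frac{1}{2}$ ($q = - \frac{14}{28} = \left(-14\right) \frac{1}{28} = - \frac{1}{2} \approx -0.5$)
$q^{2} = \left(- \frac{1}{2}\right)^{2} = \frac{1}{4}$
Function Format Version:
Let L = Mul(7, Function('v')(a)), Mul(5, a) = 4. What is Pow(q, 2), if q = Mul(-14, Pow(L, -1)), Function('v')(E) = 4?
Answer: Rational(1, 4) ≈ 0.25000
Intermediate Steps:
a = Rational(4, 5) (a = Mul(Rational(1, 5), 4) = Rational(4, 5) ≈ 0.80000)
L = 28 (L = Mul(7, 4) = 28)
q = Rational(-1, 2) (q = Mul(-14, Pow(28, -1)) = Mul(-14, Rational(1, 28)) = Rational(-1, 2) ≈ -0.50000)
Pow(q, 2) = Pow(Rational(-1, 2), 2) = Rational(1, 4)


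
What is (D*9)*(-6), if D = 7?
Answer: -378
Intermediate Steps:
(D*9)*(-6) = (7*9)*(-6) = 63*(-6) = -378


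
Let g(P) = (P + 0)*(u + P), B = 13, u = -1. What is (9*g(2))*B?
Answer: 234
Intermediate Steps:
g(P) = P*(-1 + P) (g(P) = (P + 0)*(-1 + P) = P*(-1 + P))
(9*g(2))*B = (9*(2*(-1 + 2)))*13 = (9*(2*1))*13 = (9*2)*13 = 18*13 = 234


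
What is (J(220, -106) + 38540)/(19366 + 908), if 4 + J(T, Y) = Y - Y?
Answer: 19268/10137 ≈ 1.9008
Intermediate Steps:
J(T, Y) = -4 (J(T, Y) = -4 + (Y - Y) = -4 + 0 = -4)
(J(220, -106) + 38540)/(19366 + 908) = (-4 + 38540)/(19366 + 908) = 38536/20274 = 38536*(1/20274) = 19268/10137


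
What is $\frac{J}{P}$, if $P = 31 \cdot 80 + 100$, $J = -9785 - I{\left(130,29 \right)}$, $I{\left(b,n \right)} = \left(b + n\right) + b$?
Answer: $- \frac{1679}{430} \approx -3.9047$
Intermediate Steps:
$I{\left(b,n \right)} = n + 2 b$
$J = -10074$ ($J = -9785 - \left(29 + 2 \cdot 130\right) = -9785 - \left(29 + 260\right) = -9785 - 289 = -10074$)
$P = 2580$ ($P = 2480 + 100 = 2580$)
$\frac{J}{P} = - \frac{10074}{2580} = \left(-10074\right) \frac{1}{2580} = - \frac{1679}{430}$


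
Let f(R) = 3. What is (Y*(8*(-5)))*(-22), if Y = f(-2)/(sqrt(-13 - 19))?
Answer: -330*I*sqrt(2) ≈ -466.69*I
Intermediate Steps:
Y = -3*I*sqrt(2)/8 (Y = 3/(sqrt(-13 - 19)) = 3/(sqrt(-32)) = 3/((4*I*sqrt(2))) = 3*(-I*sqrt(2)/8) = -3*I*sqrt(2)/8 ≈ -0.53033*I)
(Y*(8*(-5)))*(-22) = ((-3*I*sqrt(2)/8)*(8*(-5)))*(-22) = (-3*I*sqrt(2)/8*(-40))*(-22) = (15*I*sqrt(2))*(-22) = -330*I*sqrt(2)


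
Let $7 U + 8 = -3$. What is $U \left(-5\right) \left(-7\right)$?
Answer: $-55$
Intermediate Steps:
$U = - \frac{11}{7}$ ($U = - \frac{8}{7} + \frac{1}{7} \left(-3\right) = - \frac{8}{7} - \frac{3}{7} = - \frac{11}{7} \approx -1.5714$)
$U \left(-5\right) \left(-7\right) = \left(- \frac{11}{7}\right) \left(-5\right) \left(-7\right) = \frac{55}{7} \left(-7\right) = -55$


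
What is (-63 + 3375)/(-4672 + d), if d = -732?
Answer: -828/1351 ≈ -0.61288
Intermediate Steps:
(-63 + 3375)/(-4672 + d) = (-63 + 3375)/(-4672 - 732) = 3312/(-5404) = 3312*(-1/5404) = -828/1351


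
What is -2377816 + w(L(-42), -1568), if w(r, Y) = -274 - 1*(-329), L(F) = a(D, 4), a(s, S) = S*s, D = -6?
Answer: -2377761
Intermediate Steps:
L(F) = -24 (L(F) = 4*(-6) = -24)
w(r, Y) = 55 (w(r, Y) = -274 + 329 = 55)
-2377816 + w(L(-42), -1568) = -2377816 + 55 = -2377761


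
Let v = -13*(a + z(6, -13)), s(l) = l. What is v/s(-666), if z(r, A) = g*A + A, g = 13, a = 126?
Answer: -364/333 ≈ -1.0931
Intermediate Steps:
z(r, A) = 14*A (z(r, A) = 13*A + A = 14*A)
v = 728 (v = -13*(126 + 14*(-13)) = -13*(126 - 182) = -13*(-56) = 728)
v/s(-666) = 728/(-666) = 728*(-1/666) = -364/333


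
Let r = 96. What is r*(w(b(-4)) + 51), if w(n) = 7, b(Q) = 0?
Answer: 5568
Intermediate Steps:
r*(w(b(-4)) + 51) = 96*(7 + 51) = 96*58 = 5568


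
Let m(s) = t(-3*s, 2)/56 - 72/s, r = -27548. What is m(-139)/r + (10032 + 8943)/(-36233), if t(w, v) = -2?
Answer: -2034507092941/3884786894128 ≈ -0.52371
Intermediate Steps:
m(s) = -1/28 - 72/s (m(s) = -2/56 - 72/s = -2*1/56 - 72/s = -1/28 - 72/s)
m(-139)/r + (10032 + 8943)/(-36233) = ((1/28)*(-2016 - 1*(-139))/(-139))/(-27548) + (10032 + 8943)/(-36233) = ((1/28)*(-1/139)*(-2016 + 139))*(-1/27548) + 18975*(-1/36233) = ((1/28)*(-1/139)*(-1877))*(-1/27548) - 18975/36233 = (1877/3892)*(-1/27548) - 18975/36233 = -1877/107216816 - 18975/36233 = -2034507092941/3884786894128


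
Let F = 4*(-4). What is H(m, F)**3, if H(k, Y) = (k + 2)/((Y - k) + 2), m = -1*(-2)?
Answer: -1/64 ≈ -0.015625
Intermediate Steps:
F = -16
m = 2
H(k, Y) = (2 + k)/(2 + Y - k)
H(m, F)**3 = ((2 + 2)/(2 - 16 - 1*2))**3 = (4/(2 - 16 - 2))**3 = (4/(-16))**3 = (-1/16*4)**3 = (-1/4)**3 = -1/64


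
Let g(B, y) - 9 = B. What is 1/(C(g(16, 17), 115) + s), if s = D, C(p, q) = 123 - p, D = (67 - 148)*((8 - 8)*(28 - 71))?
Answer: 1/98 ≈ 0.010204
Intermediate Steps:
g(B, y) = 9 + B
D = 0 (D = -0*(-43) = -81*0 = 0)
s = 0
1/(C(g(16, 17), 115) + s) = 1/((123 - (9 + 16)) + 0) = 1/((123 - 1*25) + 0) = 1/((123 - 25) + 0) = 1/(98 + 0) = 1/98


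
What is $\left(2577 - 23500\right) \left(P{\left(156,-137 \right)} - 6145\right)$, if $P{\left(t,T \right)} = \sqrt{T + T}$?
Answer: $128571835 - 20923 i \sqrt{274} \approx 1.2857 \cdot 10^{8} - 3.4634 \cdot 10^{5} i$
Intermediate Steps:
$P{\left(t,T \right)} = \sqrt{2} \sqrt{T}$ ($P{\left(t,T \right)} = \sqrt{2 T} = \sqrt{2} \sqrt{T}$)
$\left(2577 - 23500\right) \left(P{\left(156,-137 \right)} - 6145\right) = \left(2577 - 23500\right) \left(\sqrt{2} \sqrt{-137} - 6145\right) = - 20923 \left(\sqrt{2} i \sqrt{137} - 6145\right) = - 20923 \left(i \sqrt{274} - 6145\right) = - 20923 \left(-6145 + i \sqrt{274}\right) = 128571835 - 20923 i \sqrt{274}$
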